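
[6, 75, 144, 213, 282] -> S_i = 6 + 69*i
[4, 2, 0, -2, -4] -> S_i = 4 + -2*i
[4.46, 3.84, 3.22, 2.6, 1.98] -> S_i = 4.46 + -0.62*i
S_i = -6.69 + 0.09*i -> [-6.69, -6.6, -6.51, -6.42, -6.33]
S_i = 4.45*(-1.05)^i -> [4.45, -4.67, 4.91, -5.15, 5.41]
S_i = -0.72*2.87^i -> [-0.72, -2.07, -5.93, -17.02, -48.85]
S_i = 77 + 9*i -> [77, 86, 95, 104, 113]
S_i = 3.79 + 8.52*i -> [3.79, 12.31, 20.83, 29.35, 37.87]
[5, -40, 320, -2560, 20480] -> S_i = 5*-8^i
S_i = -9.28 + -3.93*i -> [-9.28, -13.21, -17.14, -21.07, -25.0]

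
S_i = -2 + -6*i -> [-2, -8, -14, -20, -26]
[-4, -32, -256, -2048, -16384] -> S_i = -4*8^i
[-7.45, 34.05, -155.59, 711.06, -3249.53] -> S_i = -7.45*(-4.57)^i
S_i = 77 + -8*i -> [77, 69, 61, 53, 45]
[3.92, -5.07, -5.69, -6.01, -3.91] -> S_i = Random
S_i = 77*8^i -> [77, 616, 4928, 39424, 315392]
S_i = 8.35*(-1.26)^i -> [8.35, -10.52, 13.26, -16.7, 21.05]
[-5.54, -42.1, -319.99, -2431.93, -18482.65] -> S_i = -5.54*7.60^i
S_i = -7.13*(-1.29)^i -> [-7.13, 9.2, -11.87, 15.31, -19.74]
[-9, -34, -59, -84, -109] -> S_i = -9 + -25*i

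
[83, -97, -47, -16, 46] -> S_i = Random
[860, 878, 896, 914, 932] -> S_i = 860 + 18*i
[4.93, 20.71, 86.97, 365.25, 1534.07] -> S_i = 4.93*4.20^i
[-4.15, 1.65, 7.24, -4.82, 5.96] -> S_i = Random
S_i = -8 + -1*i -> [-8, -9, -10, -11, -12]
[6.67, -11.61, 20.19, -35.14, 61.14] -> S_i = 6.67*(-1.74)^i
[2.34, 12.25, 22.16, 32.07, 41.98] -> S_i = 2.34 + 9.91*i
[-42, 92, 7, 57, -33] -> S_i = Random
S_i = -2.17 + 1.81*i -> [-2.17, -0.36, 1.45, 3.26, 5.07]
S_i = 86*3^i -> [86, 258, 774, 2322, 6966]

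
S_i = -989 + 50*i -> [-989, -939, -889, -839, -789]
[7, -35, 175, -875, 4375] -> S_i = 7*-5^i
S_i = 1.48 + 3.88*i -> [1.48, 5.36, 9.24, 13.12, 17.0]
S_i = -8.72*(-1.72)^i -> [-8.72, 15.0, -25.8, 44.37, -76.32]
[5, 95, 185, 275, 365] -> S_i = 5 + 90*i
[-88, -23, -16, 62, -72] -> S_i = Random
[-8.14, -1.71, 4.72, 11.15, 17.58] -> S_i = -8.14 + 6.43*i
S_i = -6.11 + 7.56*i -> [-6.11, 1.45, 9.01, 16.57, 24.13]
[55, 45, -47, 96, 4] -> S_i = Random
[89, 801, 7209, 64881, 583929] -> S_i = 89*9^i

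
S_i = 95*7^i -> [95, 665, 4655, 32585, 228095]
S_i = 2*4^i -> [2, 8, 32, 128, 512]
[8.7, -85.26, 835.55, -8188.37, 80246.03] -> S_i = 8.70*(-9.80)^i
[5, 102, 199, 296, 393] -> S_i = 5 + 97*i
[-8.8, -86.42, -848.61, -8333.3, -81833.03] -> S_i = -8.80*9.82^i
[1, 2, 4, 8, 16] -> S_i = 1*2^i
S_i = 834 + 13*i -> [834, 847, 860, 873, 886]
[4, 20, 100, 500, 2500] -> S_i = 4*5^i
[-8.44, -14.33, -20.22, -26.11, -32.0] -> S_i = -8.44 + -5.89*i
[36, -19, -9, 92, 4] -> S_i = Random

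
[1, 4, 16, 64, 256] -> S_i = 1*4^i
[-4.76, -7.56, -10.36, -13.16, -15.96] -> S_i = -4.76 + -2.80*i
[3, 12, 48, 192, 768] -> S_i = 3*4^i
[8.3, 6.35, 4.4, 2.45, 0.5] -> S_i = 8.30 + -1.95*i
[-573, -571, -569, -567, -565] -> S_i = -573 + 2*i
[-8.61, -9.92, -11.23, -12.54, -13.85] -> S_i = -8.61 + -1.31*i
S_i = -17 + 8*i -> [-17, -9, -1, 7, 15]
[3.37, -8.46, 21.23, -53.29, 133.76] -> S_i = 3.37*(-2.51)^i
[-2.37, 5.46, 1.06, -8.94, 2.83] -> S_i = Random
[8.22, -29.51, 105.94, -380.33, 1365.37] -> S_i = 8.22*(-3.59)^i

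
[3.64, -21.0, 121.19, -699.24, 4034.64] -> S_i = 3.64*(-5.77)^i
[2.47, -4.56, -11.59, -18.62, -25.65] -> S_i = 2.47 + -7.03*i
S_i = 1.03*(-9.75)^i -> [1.03, -10.04, 97.91, -954.67, 9307.99]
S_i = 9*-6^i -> [9, -54, 324, -1944, 11664]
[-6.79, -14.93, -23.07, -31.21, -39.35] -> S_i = -6.79 + -8.14*i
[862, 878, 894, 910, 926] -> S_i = 862 + 16*i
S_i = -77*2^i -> [-77, -154, -308, -616, -1232]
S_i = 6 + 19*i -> [6, 25, 44, 63, 82]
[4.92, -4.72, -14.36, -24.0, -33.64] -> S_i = 4.92 + -9.64*i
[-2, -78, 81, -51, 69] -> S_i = Random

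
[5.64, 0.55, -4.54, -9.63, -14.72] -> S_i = 5.64 + -5.09*i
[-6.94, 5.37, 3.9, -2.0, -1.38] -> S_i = Random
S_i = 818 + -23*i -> [818, 795, 772, 749, 726]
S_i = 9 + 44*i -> [9, 53, 97, 141, 185]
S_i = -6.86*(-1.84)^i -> [-6.86, 12.62, -23.23, 42.73, -78.63]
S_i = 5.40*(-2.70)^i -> [5.4, -14.58, 39.37, -106.29, 286.98]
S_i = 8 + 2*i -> [8, 10, 12, 14, 16]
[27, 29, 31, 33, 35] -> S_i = 27 + 2*i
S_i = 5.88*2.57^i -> [5.88, 15.11, 38.84, 99.81, 256.51]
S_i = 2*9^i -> [2, 18, 162, 1458, 13122]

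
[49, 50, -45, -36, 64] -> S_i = Random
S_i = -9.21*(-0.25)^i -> [-9.21, 2.3, -0.58, 0.14, -0.04]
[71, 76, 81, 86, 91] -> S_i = 71 + 5*i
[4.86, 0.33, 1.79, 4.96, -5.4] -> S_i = Random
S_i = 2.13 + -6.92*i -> [2.13, -4.79, -11.71, -18.63, -25.55]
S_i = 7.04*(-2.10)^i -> [7.04, -14.78, 31.05, -65.2, 136.91]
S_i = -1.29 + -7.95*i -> [-1.29, -9.24, -17.19, -25.14, -33.09]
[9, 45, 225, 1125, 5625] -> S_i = 9*5^i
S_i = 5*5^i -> [5, 25, 125, 625, 3125]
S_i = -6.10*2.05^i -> [-6.1, -12.5, -25.64, -52.55, -107.73]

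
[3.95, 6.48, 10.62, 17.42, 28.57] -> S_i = 3.95*1.64^i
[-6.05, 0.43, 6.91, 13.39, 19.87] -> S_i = -6.05 + 6.48*i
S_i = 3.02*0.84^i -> [3.02, 2.54, 2.13, 1.79, 1.5]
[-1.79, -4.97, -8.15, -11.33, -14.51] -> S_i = -1.79 + -3.18*i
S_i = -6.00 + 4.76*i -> [-6.0, -1.24, 3.52, 8.28, 13.04]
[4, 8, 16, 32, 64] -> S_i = 4*2^i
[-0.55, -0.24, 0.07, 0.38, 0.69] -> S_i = -0.55 + 0.31*i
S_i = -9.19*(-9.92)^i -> [-9.19, 91.16, -904.35, 8971.2, -88994.3]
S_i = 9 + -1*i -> [9, 8, 7, 6, 5]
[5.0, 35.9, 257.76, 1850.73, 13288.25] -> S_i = 5.00*7.18^i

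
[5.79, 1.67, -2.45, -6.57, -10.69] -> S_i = 5.79 + -4.12*i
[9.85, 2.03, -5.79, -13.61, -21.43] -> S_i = 9.85 + -7.82*i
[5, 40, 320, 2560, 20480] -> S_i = 5*8^i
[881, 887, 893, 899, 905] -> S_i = 881 + 6*i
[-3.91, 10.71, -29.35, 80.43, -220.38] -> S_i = -3.91*(-2.74)^i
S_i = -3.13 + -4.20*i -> [-3.13, -7.33, -11.53, -15.73, -19.93]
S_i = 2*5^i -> [2, 10, 50, 250, 1250]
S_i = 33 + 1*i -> [33, 34, 35, 36, 37]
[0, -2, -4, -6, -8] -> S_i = 0 + -2*i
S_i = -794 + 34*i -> [-794, -760, -726, -692, -658]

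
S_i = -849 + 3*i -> [-849, -846, -843, -840, -837]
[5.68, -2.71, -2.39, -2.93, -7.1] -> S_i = Random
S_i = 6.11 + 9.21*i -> [6.11, 15.32, 24.53, 33.74, 42.95]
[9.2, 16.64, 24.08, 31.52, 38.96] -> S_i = 9.20 + 7.44*i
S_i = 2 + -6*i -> [2, -4, -10, -16, -22]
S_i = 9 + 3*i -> [9, 12, 15, 18, 21]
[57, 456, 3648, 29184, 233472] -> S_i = 57*8^i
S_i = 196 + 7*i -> [196, 203, 210, 217, 224]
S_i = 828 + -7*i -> [828, 821, 814, 807, 800]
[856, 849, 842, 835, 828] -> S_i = 856 + -7*i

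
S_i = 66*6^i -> [66, 396, 2376, 14256, 85536]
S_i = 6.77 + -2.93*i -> [6.77, 3.84, 0.91, -2.02, -4.95]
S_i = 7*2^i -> [7, 14, 28, 56, 112]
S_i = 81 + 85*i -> [81, 166, 251, 336, 421]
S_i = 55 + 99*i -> [55, 154, 253, 352, 451]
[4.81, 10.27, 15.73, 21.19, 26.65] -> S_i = 4.81 + 5.46*i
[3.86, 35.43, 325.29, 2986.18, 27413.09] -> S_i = 3.86*9.18^i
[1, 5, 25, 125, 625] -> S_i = 1*5^i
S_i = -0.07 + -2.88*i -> [-0.07, -2.95, -5.83, -8.71, -11.59]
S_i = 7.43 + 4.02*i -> [7.43, 11.45, 15.47, 19.49, 23.51]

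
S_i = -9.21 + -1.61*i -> [-9.21, -10.82, -12.43, -14.04, -15.65]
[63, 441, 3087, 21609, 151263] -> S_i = 63*7^i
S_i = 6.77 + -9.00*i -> [6.77, -2.23, -11.23, -20.23, -29.23]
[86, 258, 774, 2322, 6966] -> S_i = 86*3^i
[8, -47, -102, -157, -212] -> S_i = 8 + -55*i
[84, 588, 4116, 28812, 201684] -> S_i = 84*7^i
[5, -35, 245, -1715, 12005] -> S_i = 5*-7^i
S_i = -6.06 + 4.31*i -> [-6.06, -1.75, 2.56, 6.87, 11.18]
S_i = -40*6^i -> [-40, -240, -1440, -8640, -51840]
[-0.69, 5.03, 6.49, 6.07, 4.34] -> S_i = Random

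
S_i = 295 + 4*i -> [295, 299, 303, 307, 311]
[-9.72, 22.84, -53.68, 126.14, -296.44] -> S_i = -9.72*(-2.35)^i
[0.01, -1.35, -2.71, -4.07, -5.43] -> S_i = 0.01 + -1.36*i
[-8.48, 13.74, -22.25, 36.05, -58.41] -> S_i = -8.48*(-1.62)^i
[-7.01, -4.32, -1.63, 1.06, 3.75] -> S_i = -7.01 + 2.69*i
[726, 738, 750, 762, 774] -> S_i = 726 + 12*i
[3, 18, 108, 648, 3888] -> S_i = 3*6^i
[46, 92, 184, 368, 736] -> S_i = 46*2^i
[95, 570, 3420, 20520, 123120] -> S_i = 95*6^i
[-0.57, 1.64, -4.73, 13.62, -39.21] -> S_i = -0.57*(-2.88)^i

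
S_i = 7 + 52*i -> [7, 59, 111, 163, 215]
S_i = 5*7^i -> [5, 35, 245, 1715, 12005]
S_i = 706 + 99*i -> [706, 805, 904, 1003, 1102]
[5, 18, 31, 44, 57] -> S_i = 5 + 13*i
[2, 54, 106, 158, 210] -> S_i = 2 + 52*i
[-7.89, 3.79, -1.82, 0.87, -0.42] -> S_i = -7.89*(-0.48)^i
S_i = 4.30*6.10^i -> [4.3, 26.23, 160.0, 976.02, 5953.71]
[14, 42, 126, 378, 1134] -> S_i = 14*3^i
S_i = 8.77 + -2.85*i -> [8.77, 5.92, 3.07, 0.22, -2.63]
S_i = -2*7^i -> [-2, -14, -98, -686, -4802]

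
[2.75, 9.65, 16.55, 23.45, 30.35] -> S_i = 2.75 + 6.90*i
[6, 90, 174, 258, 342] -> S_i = 6 + 84*i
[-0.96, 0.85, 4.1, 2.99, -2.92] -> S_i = Random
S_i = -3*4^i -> [-3, -12, -48, -192, -768]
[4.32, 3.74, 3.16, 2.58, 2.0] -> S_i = 4.32 + -0.58*i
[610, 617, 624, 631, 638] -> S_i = 610 + 7*i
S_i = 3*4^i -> [3, 12, 48, 192, 768]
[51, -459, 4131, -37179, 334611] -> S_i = 51*-9^i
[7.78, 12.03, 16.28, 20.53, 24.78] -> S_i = 7.78 + 4.25*i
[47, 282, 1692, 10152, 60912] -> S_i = 47*6^i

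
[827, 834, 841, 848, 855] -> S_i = 827 + 7*i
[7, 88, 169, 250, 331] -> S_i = 7 + 81*i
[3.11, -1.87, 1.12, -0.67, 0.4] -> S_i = 3.11*(-0.60)^i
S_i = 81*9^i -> [81, 729, 6561, 59049, 531441]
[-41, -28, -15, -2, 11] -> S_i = -41 + 13*i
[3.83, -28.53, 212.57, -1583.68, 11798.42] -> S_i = 3.83*(-7.45)^i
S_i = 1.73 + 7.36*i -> [1.73, 9.09, 16.45, 23.81, 31.17]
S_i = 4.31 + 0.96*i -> [4.31, 5.27, 6.23, 7.19, 8.15]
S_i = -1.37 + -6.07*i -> [-1.37, -7.44, -13.51, -19.58, -25.65]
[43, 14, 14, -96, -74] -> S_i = Random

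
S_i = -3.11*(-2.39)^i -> [-3.11, 7.43, -17.76, 42.46, -101.47]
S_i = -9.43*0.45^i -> [-9.43, -4.24, -1.91, -0.86, -0.39]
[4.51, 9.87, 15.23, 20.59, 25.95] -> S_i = 4.51 + 5.36*i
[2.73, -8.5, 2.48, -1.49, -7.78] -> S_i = Random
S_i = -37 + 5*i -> [-37, -32, -27, -22, -17]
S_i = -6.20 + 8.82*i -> [-6.2, 2.62, 11.44, 20.26, 29.08]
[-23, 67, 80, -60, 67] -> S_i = Random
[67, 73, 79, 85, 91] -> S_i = 67 + 6*i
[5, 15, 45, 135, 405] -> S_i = 5*3^i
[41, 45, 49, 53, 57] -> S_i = 41 + 4*i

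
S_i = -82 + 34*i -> [-82, -48, -14, 20, 54]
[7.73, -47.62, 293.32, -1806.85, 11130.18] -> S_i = 7.73*(-6.16)^i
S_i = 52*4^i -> [52, 208, 832, 3328, 13312]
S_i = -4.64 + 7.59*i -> [-4.64, 2.95, 10.54, 18.13, 25.72]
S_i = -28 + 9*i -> [-28, -19, -10, -1, 8]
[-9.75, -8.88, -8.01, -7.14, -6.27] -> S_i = -9.75 + 0.87*i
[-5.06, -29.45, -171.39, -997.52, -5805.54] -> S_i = -5.06*5.82^i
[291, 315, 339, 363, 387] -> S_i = 291 + 24*i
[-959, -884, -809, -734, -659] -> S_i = -959 + 75*i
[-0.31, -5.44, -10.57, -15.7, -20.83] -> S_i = -0.31 + -5.13*i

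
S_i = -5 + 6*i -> [-5, 1, 7, 13, 19]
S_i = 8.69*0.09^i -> [8.69, 0.78, 0.07, 0.01, 0.0]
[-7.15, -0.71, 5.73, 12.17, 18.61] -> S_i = -7.15 + 6.44*i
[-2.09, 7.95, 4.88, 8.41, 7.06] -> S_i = Random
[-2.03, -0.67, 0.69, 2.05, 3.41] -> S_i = -2.03 + 1.36*i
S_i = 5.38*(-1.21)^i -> [5.38, -6.51, 7.88, -9.53, 11.53]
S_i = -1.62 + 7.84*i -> [-1.62, 6.22, 14.06, 21.9, 29.74]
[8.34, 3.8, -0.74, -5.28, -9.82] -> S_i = 8.34 + -4.54*i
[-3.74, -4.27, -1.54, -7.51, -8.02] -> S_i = Random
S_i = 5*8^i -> [5, 40, 320, 2560, 20480]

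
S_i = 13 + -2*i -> [13, 11, 9, 7, 5]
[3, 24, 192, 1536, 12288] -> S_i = 3*8^i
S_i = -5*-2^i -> [-5, 10, -20, 40, -80]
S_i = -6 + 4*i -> [-6, -2, 2, 6, 10]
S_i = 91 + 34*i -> [91, 125, 159, 193, 227]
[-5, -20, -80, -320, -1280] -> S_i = -5*4^i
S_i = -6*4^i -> [-6, -24, -96, -384, -1536]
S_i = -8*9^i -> [-8, -72, -648, -5832, -52488]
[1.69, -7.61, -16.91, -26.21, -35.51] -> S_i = 1.69 + -9.30*i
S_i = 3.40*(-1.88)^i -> [3.4, -6.39, 12.02, -22.59, 42.47]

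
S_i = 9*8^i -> [9, 72, 576, 4608, 36864]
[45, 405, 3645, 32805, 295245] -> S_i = 45*9^i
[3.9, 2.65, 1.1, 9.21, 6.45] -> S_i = Random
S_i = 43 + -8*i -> [43, 35, 27, 19, 11]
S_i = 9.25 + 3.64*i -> [9.25, 12.89, 16.53, 20.17, 23.81]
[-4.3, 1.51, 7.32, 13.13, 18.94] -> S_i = -4.30 + 5.81*i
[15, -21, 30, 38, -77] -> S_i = Random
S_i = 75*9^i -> [75, 675, 6075, 54675, 492075]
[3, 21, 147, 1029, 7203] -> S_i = 3*7^i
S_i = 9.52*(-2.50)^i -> [9.52, -23.8, 59.5, -148.75, 371.88]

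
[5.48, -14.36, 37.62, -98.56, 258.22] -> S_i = 5.48*(-2.62)^i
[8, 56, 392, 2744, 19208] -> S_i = 8*7^i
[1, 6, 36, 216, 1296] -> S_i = 1*6^i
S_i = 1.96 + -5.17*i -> [1.96, -3.21, -8.38, -13.55, -18.72]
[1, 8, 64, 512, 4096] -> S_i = 1*8^i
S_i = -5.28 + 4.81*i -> [-5.28, -0.47, 4.34, 9.15, 13.96]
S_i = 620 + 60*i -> [620, 680, 740, 800, 860]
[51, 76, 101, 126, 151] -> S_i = 51 + 25*i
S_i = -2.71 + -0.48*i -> [-2.71, -3.19, -3.67, -4.15, -4.63]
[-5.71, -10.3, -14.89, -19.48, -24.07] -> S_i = -5.71 + -4.59*i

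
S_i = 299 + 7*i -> [299, 306, 313, 320, 327]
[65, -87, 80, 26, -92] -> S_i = Random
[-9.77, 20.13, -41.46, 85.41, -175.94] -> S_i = -9.77*(-2.06)^i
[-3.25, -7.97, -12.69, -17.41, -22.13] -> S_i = -3.25 + -4.72*i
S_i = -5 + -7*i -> [-5, -12, -19, -26, -33]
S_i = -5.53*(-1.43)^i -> [-5.53, 7.91, -11.31, 16.17, -23.12]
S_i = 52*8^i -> [52, 416, 3328, 26624, 212992]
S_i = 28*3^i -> [28, 84, 252, 756, 2268]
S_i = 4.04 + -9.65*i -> [4.04, -5.61, -15.26, -24.91, -34.56]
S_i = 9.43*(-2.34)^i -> [9.43, -22.07, 51.63, -120.83, 282.73]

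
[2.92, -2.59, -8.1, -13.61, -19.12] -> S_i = 2.92 + -5.51*i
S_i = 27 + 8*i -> [27, 35, 43, 51, 59]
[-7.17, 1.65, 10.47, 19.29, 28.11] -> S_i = -7.17 + 8.82*i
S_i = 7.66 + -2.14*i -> [7.66, 5.52, 3.38, 1.24, -0.9]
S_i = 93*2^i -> [93, 186, 372, 744, 1488]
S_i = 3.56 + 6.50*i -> [3.56, 10.06, 16.56, 23.06, 29.56]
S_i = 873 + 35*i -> [873, 908, 943, 978, 1013]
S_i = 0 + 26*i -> [0, 26, 52, 78, 104]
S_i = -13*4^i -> [-13, -52, -208, -832, -3328]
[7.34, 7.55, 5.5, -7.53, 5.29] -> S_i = Random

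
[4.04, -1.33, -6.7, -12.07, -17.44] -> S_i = 4.04 + -5.37*i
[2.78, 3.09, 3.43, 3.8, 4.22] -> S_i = 2.78*1.11^i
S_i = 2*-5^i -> [2, -10, 50, -250, 1250]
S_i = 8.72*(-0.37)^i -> [8.72, -3.23, 1.19, -0.44, 0.16]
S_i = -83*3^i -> [-83, -249, -747, -2241, -6723]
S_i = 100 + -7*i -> [100, 93, 86, 79, 72]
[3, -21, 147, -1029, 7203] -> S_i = 3*-7^i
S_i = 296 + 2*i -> [296, 298, 300, 302, 304]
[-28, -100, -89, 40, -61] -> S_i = Random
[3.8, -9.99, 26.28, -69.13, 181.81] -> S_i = 3.80*(-2.63)^i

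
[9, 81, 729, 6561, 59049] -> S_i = 9*9^i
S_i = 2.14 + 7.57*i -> [2.14, 9.71, 17.28, 24.85, 32.42]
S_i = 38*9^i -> [38, 342, 3078, 27702, 249318]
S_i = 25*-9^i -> [25, -225, 2025, -18225, 164025]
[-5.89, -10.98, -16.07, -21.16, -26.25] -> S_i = -5.89 + -5.09*i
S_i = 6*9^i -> [6, 54, 486, 4374, 39366]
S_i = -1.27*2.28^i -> [-1.27, -2.9, -6.6, -15.05, -34.32]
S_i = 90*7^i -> [90, 630, 4410, 30870, 216090]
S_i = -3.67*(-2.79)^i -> [-3.67, 10.24, -28.57, 79.7, -222.37]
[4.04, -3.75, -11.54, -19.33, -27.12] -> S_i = 4.04 + -7.79*i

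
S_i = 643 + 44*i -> [643, 687, 731, 775, 819]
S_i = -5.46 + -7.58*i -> [-5.46, -13.04, -20.62, -28.2, -35.78]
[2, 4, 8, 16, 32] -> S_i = 2*2^i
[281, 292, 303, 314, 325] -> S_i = 281 + 11*i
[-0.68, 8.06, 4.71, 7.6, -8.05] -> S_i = Random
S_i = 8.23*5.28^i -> [8.23, 43.45, 229.44, 1211.44, 6396.4]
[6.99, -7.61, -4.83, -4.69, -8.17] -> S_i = Random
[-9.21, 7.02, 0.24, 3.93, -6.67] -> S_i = Random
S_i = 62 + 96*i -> [62, 158, 254, 350, 446]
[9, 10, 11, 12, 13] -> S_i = 9 + 1*i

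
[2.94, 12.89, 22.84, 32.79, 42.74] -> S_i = 2.94 + 9.95*i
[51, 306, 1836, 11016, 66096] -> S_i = 51*6^i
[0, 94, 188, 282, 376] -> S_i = 0 + 94*i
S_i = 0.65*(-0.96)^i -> [0.65, -0.62, 0.6, -0.58, 0.55]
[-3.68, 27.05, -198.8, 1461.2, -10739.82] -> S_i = -3.68*(-7.35)^i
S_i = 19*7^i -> [19, 133, 931, 6517, 45619]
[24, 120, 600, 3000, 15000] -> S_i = 24*5^i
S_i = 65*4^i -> [65, 260, 1040, 4160, 16640]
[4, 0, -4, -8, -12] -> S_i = 4 + -4*i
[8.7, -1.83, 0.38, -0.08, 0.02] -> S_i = 8.70*(-0.21)^i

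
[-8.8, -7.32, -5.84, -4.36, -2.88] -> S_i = -8.80 + 1.48*i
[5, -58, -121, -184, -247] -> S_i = 5 + -63*i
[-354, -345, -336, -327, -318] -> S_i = -354 + 9*i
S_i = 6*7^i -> [6, 42, 294, 2058, 14406]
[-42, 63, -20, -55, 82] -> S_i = Random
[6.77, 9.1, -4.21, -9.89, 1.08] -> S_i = Random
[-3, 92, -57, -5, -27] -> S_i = Random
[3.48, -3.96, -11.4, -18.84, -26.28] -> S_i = 3.48 + -7.44*i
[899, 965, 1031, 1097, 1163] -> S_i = 899 + 66*i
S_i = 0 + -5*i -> [0, -5, -10, -15, -20]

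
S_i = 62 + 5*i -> [62, 67, 72, 77, 82]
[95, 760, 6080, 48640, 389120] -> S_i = 95*8^i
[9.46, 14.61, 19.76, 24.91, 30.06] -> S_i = 9.46 + 5.15*i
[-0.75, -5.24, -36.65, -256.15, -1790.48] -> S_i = -0.75*6.99^i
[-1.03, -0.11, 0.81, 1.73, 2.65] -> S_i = -1.03 + 0.92*i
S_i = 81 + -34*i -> [81, 47, 13, -21, -55]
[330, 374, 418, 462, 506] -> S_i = 330 + 44*i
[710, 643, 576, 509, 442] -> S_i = 710 + -67*i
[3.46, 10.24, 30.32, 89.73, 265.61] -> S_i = 3.46*2.96^i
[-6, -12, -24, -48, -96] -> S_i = -6*2^i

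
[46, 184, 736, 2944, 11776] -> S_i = 46*4^i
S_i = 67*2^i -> [67, 134, 268, 536, 1072]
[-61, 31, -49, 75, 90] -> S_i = Random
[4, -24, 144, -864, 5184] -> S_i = 4*-6^i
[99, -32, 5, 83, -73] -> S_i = Random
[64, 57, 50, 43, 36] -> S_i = 64 + -7*i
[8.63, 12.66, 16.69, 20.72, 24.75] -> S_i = 8.63 + 4.03*i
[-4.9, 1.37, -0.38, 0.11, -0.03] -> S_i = -4.90*(-0.28)^i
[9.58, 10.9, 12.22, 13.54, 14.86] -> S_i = 9.58 + 1.32*i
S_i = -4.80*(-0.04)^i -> [-4.8, 0.19, -0.01, 0.0, -0.0]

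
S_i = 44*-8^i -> [44, -352, 2816, -22528, 180224]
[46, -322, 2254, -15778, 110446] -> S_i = 46*-7^i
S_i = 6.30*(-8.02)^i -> [6.3, -50.53, 405.22, -3249.85, 26063.82]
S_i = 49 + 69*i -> [49, 118, 187, 256, 325]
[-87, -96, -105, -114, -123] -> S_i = -87 + -9*i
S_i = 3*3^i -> [3, 9, 27, 81, 243]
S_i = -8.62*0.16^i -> [-8.62, -1.38, -0.22, -0.04, -0.01]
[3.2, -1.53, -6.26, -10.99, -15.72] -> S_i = 3.20 + -4.73*i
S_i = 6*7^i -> [6, 42, 294, 2058, 14406]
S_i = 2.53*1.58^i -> [2.53, 4.0, 6.32, 9.98, 15.77]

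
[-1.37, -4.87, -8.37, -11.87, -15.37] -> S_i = -1.37 + -3.50*i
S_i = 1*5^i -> [1, 5, 25, 125, 625]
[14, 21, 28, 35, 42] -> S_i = 14 + 7*i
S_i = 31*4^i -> [31, 124, 496, 1984, 7936]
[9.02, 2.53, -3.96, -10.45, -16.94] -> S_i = 9.02 + -6.49*i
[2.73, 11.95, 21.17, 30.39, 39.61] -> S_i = 2.73 + 9.22*i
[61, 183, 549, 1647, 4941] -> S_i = 61*3^i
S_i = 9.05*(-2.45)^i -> [9.05, -22.17, 54.32, -133.09, 326.07]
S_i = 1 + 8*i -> [1, 9, 17, 25, 33]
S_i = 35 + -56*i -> [35, -21, -77, -133, -189]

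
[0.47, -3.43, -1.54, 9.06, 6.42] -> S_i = Random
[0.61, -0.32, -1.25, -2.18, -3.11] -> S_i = 0.61 + -0.93*i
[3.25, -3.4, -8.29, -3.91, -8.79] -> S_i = Random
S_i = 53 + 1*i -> [53, 54, 55, 56, 57]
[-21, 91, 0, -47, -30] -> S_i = Random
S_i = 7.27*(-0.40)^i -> [7.27, -2.91, 1.16, -0.47, 0.19]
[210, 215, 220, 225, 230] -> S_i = 210 + 5*i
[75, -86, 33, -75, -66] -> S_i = Random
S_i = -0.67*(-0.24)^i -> [-0.67, 0.16, -0.04, 0.01, -0.0]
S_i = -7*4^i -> [-7, -28, -112, -448, -1792]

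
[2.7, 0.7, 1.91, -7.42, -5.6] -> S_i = Random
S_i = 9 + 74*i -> [9, 83, 157, 231, 305]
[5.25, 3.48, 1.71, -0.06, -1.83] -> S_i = 5.25 + -1.77*i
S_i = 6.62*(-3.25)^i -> [6.62, -21.52, 69.92, -227.25, 738.57]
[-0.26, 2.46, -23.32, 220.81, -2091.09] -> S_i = -0.26*(-9.47)^i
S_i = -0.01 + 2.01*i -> [-0.01, 2.0, 4.01, 6.02, 8.03]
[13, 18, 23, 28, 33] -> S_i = 13 + 5*i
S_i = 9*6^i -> [9, 54, 324, 1944, 11664]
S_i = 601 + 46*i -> [601, 647, 693, 739, 785]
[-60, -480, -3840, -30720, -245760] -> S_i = -60*8^i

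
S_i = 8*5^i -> [8, 40, 200, 1000, 5000]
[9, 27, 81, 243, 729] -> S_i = 9*3^i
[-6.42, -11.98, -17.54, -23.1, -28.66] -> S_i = -6.42 + -5.56*i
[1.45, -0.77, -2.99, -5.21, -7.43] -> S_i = 1.45 + -2.22*i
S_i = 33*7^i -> [33, 231, 1617, 11319, 79233]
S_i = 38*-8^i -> [38, -304, 2432, -19456, 155648]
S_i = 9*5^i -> [9, 45, 225, 1125, 5625]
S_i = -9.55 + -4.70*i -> [-9.55, -14.25, -18.95, -23.65, -28.35]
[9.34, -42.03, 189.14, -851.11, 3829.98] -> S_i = 9.34*(-4.50)^i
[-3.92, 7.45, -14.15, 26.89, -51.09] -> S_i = -3.92*(-1.90)^i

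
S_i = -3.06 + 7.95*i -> [-3.06, 4.89, 12.84, 20.79, 28.74]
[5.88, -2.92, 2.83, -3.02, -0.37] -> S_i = Random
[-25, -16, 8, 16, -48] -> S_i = Random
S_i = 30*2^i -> [30, 60, 120, 240, 480]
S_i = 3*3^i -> [3, 9, 27, 81, 243]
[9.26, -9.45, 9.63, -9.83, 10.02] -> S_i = 9.26*(-1.02)^i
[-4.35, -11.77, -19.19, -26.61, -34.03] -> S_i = -4.35 + -7.42*i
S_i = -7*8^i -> [-7, -56, -448, -3584, -28672]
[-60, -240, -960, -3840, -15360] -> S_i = -60*4^i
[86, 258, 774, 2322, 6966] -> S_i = 86*3^i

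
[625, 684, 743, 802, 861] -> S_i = 625 + 59*i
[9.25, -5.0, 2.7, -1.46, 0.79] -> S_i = 9.25*(-0.54)^i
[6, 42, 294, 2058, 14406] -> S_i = 6*7^i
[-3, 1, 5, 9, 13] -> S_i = -3 + 4*i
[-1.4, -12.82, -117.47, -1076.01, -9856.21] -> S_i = -1.40*9.16^i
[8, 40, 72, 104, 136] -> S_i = 8 + 32*i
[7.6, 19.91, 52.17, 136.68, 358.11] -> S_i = 7.60*2.62^i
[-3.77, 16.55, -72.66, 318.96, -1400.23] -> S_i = -3.77*(-4.39)^i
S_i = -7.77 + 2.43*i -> [-7.77, -5.34, -2.91, -0.48, 1.95]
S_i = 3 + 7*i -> [3, 10, 17, 24, 31]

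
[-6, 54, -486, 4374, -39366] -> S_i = -6*-9^i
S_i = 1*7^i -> [1, 7, 49, 343, 2401]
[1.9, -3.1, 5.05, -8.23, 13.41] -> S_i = 1.90*(-1.63)^i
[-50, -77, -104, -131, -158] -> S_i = -50 + -27*i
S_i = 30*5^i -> [30, 150, 750, 3750, 18750]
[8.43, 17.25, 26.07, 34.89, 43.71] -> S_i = 8.43 + 8.82*i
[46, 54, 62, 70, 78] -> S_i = 46 + 8*i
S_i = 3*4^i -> [3, 12, 48, 192, 768]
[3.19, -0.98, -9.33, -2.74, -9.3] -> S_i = Random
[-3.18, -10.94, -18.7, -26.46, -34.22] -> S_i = -3.18 + -7.76*i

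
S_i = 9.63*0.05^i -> [9.63, 0.48, 0.02, 0.0, 0.0]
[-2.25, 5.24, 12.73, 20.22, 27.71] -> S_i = -2.25 + 7.49*i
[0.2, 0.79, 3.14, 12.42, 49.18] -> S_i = 0.20*3.96^i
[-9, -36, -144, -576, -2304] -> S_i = -9*4^i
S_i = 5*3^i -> [5, 15, 45, 135, 405]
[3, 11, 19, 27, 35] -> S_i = 3 + 8*i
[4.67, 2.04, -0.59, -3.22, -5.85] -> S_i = 4.67 + -2.63*i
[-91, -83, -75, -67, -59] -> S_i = -91 + 8*i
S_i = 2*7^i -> [2, 14, 98, 686, 4802]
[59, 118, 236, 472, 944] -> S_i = 59*2^i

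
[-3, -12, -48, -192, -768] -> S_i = -3*4^i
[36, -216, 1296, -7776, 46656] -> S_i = 36*-6^i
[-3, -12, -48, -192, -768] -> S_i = -3*4^i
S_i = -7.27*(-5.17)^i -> [-7.27, 37.59, -194.32, 1004.63, -5193.94]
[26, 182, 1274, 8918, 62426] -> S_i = 26*7^i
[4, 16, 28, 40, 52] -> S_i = 4 + 12*i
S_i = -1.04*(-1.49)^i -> [-1.04, 1.55, -2.31, 3.44, -5.13]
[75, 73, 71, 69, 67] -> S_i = 75 + -2*i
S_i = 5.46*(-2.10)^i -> [5.46, -11.47, 24.08, -50.57, 106.19]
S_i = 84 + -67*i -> [84, 17, -50, -117, -184]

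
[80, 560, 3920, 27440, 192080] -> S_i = 80*7^i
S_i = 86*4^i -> [86, 344, 1376, 5504, 22016]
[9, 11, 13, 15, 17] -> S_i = 9 + 2*i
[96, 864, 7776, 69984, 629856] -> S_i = 96*9^i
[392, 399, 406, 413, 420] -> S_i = 392 + 7*i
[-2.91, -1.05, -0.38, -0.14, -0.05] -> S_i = -2.91*0.36^i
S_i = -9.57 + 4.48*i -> [-9.57, -5.09, -0.61, 3.87, 8.35]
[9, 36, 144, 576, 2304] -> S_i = 9*4^i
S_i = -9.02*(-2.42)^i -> [-9.02, 21.83, -52.82, 127.84, -309.36]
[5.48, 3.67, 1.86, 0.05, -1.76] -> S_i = 5.48 + -1.81*i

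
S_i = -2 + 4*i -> [-2, 2, 6, 10, 14]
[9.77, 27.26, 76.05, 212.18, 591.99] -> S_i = 9.77*2.79^i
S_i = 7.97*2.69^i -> [7.97, 21.44, 57.67, 155.14, 417.32]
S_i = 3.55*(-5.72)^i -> [3.55, -20.31, 116.15, -664.38, 3800.25]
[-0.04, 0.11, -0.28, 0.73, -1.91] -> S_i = -0.04*(-2.63)^i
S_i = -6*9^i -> [-6, -54, -486, -4374, -39366]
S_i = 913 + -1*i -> [913, 912, 911, 910, 909]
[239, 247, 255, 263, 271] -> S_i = 239 + 8*i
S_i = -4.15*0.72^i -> [-4.15, -2.99, -2.15, -1.55, -1.12]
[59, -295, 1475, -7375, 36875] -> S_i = 59*-5^i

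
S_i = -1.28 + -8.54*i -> [-1.28, -9.82, -18.36, -26.9, -35.44]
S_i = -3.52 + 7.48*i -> [-3.52, 3.96, 11.44, 18.92, 26.4]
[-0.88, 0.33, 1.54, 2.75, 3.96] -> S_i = -0.88 + 1.21*i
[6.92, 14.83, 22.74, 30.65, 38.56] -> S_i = 6.92 + 7.91*i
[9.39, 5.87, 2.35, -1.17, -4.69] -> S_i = 9.39 + -3.52*i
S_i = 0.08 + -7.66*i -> [0.08, -7.58, -15.24, -22.9, -30.56]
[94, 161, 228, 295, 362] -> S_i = 94 + 67*i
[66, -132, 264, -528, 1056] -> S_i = 66*-2^i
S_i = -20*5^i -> [-20, -100, -500, -2500, -12500]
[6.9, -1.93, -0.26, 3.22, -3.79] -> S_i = Random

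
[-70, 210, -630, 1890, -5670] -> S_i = -70*-3^i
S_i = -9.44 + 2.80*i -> [-9.44, -6.64, -3.84, -1.04, 1.76]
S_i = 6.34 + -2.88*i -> [6.34, 3.46, 0.58, -2.3, -5.18]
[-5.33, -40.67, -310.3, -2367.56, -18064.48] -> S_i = -5.33*7.63^i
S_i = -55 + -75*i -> [-55, -130, -205, -280, -355]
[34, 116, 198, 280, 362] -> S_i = 34 + 82*i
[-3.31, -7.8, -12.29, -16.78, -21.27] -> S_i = -3.31 + -4.49*i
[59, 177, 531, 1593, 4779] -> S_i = 59*3^i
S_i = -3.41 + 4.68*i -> [-3.41, 1.27, 5.95, 10.63, 15.31]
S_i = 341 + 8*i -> [341, 349, 357, 365, 373]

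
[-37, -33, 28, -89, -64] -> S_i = Random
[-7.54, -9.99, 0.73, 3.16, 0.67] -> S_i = Random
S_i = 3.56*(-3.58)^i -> [3.56, -12.74, 45.63, -163.34, 584.77]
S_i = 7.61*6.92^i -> [7.61, 52.66, 364.42, 2521.76, 17450.55]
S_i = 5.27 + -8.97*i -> [5.27, -3.7, -12.67, -21.64, -30.61]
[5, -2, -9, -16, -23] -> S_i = 5 + -7*i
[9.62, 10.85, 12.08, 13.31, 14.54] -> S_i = 9.62 + 1.23*i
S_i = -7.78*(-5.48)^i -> [-7.78, 42.63, -233.64, 1280.33, -7016.2]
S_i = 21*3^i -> [21, 63, 189, 567, 1701]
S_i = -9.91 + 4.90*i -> [-9.91, -5.01, -0.11, 4.79, 9.69]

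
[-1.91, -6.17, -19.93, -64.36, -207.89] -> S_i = -1.91*3.23^i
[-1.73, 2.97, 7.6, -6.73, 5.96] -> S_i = Random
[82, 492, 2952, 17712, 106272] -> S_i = 82*6^i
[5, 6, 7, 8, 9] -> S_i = 5 + 1*i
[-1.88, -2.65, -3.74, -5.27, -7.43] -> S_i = -1.88*1.41^i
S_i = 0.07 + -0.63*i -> [0.07, -0.56, -1.19, -1.82, -2.45]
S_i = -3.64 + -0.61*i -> [-3.64, -4.25, -4.86, -5.47, -6.08]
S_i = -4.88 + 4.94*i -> [-4.88, 0.06, 5.0, 9.94, 14.88]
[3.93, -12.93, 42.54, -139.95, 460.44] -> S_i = 3.93*(-3.29)^i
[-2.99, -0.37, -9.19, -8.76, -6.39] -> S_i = Random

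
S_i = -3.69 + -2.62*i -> [-3.69, -6.31, -8.93, -11.55, -14.17]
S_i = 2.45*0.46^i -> [2.45, 1.13, 0.52, 0.24, 0.11]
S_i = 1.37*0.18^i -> [1.37, 0.25, 0.04, 0.01, 0.0]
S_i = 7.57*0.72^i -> [7.57, 5.45, 3.92, 2.83, 2.03]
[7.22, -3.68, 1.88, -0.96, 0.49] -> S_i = 7.22*(-0.51)^i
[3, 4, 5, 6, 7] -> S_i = 3 + 1*i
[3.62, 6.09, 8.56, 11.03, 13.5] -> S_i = 3.62 + 2.47*i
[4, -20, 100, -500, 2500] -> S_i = 4*-5^i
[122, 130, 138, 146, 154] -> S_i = 122 + 8*i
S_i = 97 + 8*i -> [97, 105, 113, 121, 129]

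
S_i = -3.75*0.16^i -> [-3.75, -0.6, -0.1, -0.02, -0.0]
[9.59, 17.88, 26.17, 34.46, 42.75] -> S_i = 9.59 + 8.29*i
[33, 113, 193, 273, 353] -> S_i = 33 + 80*i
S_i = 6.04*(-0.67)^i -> [6.04, -4.05, 2.71, -1.82, 1.22]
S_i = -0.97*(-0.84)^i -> [-0.97, 0.81, -0.68, 0.57, -0.48]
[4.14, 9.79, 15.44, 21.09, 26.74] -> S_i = 4.14 + 5.65*i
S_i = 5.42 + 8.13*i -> [5.42, 13.55, 21.68, 29.81, 37.94]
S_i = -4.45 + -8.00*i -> [-4.45, -12.45, -20.45, -28.45, -36.45]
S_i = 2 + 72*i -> [2, 74, 146, 218, 290]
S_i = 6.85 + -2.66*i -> [6.85, 4.19, 1.53, -1.13, -3.79]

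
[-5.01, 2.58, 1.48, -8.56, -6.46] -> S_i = Random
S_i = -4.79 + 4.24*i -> [-4.79, -0.55, 3.69, 7.93, 12.17]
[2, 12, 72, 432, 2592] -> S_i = 2*6^i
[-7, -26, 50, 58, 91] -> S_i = Random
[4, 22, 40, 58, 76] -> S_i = 4 + 18*i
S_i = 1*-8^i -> [1, -8, 64, -512, 4096]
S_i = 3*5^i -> [3, 15, 75, 375, 1875]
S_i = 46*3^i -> [46, 138, 414, 1242, 3726]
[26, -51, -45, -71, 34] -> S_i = Random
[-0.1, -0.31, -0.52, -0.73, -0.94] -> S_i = -0.10 + -0.21*i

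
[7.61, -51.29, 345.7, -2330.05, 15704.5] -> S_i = 7.61*(-6.74)^i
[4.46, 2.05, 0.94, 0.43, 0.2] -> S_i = 4.46*0.46^i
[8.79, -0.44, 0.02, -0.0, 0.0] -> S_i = 8.79*(-0.05)^i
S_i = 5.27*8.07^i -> [5.27, 42.53, 343.21, 2769.69, 22351.4]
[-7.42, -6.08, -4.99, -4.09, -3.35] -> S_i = -7.42*0.82^i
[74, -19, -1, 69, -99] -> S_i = Random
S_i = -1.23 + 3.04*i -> [-1.23, 1.81, 4.85, 7.89, 10.93]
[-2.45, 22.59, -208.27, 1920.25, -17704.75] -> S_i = -2.45*(-9.22)^i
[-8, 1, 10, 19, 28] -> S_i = -8 + 9*i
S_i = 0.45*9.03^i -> [0.45, 4.06, 36.69, 331.34, 2992.01]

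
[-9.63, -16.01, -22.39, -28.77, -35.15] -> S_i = -9.63 + -6.38*i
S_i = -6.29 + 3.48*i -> [-6.29, -2.81, 0.67, 4.15, 7.63]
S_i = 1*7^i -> [1, 7, 49, 343, 2401]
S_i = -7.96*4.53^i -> [-7.96, -36.06, -163.35, -739.96, -3352.01]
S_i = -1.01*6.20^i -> [-1.01, -6.26, -38.82, -240.71, -1492.41]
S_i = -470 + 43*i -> [-470, -427, -384, -341, -298]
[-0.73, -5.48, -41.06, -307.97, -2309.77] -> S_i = -0.73*7.50^i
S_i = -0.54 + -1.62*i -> [-0.54, -2.16, -3.78, -5.4, -7.02]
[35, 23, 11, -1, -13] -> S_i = 35 + -12*i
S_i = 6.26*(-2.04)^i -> [6.26, -12.77, 26.05, -53.15, 108.42]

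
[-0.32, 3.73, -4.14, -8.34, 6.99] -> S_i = Random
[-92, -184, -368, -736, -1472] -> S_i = -92*2^i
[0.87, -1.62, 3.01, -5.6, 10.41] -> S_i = 0.87*(-1.86)^i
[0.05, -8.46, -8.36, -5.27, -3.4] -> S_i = Random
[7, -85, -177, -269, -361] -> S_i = 7 + -92*i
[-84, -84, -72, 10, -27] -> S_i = Random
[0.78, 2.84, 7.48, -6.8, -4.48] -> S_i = Random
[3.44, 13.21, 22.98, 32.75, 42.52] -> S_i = 3.44 + 9.77*i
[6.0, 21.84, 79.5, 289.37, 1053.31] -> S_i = 6.00*3.64^i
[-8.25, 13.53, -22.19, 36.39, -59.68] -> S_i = -8.25*(-1.64)^i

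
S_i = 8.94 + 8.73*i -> [8.94, 17.67, 26.4, 35.13, 43.86]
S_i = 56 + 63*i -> [56, 119, 182, 245, 308]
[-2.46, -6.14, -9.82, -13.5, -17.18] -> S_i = -2.46 + -3.68*i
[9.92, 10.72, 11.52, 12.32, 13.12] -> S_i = 9.92 + 0.80*i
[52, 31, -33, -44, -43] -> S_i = Random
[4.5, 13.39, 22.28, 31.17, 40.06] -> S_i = 4.50 + 8.89*i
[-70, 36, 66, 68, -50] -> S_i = Random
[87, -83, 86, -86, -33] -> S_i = Random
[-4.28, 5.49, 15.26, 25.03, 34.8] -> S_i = -4.28 + 9.77*i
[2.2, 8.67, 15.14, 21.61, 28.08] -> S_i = 2.20 + 6.47*i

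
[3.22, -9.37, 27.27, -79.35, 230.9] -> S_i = 3.22*(-2.91)^i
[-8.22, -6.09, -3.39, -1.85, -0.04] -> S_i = Random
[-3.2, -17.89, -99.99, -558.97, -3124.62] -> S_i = -3.20*5.59^i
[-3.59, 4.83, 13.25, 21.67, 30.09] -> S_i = -3.59 + 8.42*i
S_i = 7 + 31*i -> [7, 38, 69, 100, 131]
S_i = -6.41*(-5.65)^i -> [-6.41, 36.22, -204.62, 1156.12, -6532.08]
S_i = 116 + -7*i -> [116, 109, 102, 95, 88]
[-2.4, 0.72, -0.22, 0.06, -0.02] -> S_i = -2.40*(-0.30)^i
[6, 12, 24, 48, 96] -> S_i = 6*2^i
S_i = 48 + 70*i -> [48, 118, 188, 258, 328]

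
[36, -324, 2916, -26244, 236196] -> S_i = 36*-9^i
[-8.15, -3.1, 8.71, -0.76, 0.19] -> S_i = Random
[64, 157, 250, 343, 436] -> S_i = 64 + 93*i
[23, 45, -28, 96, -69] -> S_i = Random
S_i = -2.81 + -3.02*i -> [-2.81, -5.83, -8.85, -11.87, -14.89]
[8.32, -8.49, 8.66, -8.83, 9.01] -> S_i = 8.32*(-1.02)^i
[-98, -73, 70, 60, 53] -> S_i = Random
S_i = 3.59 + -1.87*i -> [3.59, 1.72, -0.15, -2.02, -3.89]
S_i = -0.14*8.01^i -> [-0.14, -1.12, -8.98, -71.95, -576.31]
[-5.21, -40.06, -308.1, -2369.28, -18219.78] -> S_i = -5.21*7.69^i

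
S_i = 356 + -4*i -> [356, 352, 348, 344, 340]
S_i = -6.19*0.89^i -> [-6.19, -5.51, -4.9, -4.36, -3.88]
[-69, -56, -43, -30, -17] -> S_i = -69 + 13*i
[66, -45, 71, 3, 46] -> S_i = Random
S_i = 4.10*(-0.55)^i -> [4.1, -2.26, 1.24, -0.68, 0.38]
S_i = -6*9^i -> [-6, -54, -486, -4374, -39366]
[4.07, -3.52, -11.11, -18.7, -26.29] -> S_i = 4.07 + -7.59*i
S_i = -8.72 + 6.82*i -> [-8.72, -1.9, 4.92, 11.74, 18.56]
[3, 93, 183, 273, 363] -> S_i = 3 + 90*i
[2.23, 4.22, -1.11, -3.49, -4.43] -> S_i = Random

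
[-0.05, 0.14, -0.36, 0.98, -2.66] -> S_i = -0.05*(-2.70)^i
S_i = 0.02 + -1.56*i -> [0.02, -1.54, -3.1, -4.66, -6.22]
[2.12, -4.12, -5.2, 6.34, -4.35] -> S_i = Random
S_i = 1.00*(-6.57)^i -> [1.0, -6.57, 43.16, -283.59, 1863.21]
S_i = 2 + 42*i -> [2, 44, 86, 128, 170]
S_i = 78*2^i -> [78, 156, 312, 624, 1248]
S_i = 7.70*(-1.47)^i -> [7.7, -11.32, 16.64, -24.46, 35.96]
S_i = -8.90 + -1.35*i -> [-8.9, -10.25, -11.6, -12.95, -14.3]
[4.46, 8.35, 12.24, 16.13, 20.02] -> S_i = 4.46 + 3.89*i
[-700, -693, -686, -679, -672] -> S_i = -700 + 7*i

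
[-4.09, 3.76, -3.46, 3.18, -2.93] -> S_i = -4.09*(-0.92)^i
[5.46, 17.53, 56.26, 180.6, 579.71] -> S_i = 5.46*3.21^i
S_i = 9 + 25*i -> [9, 34, 59, 84, 109]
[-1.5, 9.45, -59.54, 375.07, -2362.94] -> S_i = -1.50*(-6.30)^i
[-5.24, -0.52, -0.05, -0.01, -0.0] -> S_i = -5.24*0.10^i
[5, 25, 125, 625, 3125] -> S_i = 5*5^i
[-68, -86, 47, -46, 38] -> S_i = Random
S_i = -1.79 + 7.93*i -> [-1.79, 6.14, 14.07, 22.0, 29.93]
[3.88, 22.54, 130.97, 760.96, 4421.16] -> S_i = 3.88*5.81^i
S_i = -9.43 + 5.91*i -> [-9.43, -3.52, 2.39, 8.3, 14.21]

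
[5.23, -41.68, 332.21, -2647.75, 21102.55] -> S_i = 5.23*(-7.97)^i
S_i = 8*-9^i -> [8, -72, 648, -5832, 52488]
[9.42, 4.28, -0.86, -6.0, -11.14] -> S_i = 9.42 + -5.14*i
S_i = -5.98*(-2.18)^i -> [-5.98, 13.04, -28.42, 61.95, -135.06]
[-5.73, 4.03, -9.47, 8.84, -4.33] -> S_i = Random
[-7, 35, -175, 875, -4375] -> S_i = -7*-5^i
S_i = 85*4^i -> [85, 340, 1360, 5440, 21760]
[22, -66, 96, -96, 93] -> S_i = Random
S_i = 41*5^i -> [41, 205, 1025, 5125, 25625]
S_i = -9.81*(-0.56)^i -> [-9.81, 5.49, -3.08, 1.72, -0.96]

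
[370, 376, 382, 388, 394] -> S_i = 370 + 6*i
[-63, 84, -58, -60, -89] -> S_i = Random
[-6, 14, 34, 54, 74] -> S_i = -6 + 20*i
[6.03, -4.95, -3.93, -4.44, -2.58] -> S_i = Random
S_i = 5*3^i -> [5, 15, 45, 135, 405]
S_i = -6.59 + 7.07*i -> [-6.59, 0.48, 7.55, 14.62, 21.69]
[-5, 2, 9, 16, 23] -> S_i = -5 + 7*i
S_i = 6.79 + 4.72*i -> [6.79, 11.51, 16.23, 20.95, 25.67]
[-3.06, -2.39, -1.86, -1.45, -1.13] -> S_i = -3.06*0.78^i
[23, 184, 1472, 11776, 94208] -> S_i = 23*8^i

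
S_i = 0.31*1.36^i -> [0.31, 0.42, 0.57, 0.78, 1.06]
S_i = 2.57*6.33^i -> [2.57, 16.27, 102.98, 651.84, 4126.18]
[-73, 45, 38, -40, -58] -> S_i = Random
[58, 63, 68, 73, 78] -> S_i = 58 + 5*i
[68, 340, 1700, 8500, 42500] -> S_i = 68*5^i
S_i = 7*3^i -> [7, 21, 63, 189, 567]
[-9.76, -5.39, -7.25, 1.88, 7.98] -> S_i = Random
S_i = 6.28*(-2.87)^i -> [6.28, -18.02, 51.73, -148.46, 426.08]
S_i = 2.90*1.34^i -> [2.9, 3.89, 5.21, 6.98, 9.35]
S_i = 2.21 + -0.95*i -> [2.21, 1.26, 0.31, -0.64, -1.59]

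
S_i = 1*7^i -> [1, 7, 49, 343, 2401]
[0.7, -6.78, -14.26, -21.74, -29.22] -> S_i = 0.70 + -7.48*i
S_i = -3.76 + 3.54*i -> [-3.76, -0.22, 3.32, 6.86, 10.4]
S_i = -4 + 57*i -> [-4, 53, 110, 167, 224]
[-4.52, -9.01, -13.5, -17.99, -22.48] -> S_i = -4.52 + -4.49*i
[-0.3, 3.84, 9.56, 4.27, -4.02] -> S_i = Random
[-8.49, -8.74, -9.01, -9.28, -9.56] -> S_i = -8.49*1.03^i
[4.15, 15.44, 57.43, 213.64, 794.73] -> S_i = 4.15*3.72^i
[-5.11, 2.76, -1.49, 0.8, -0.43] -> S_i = -5.11*(-0.54)^i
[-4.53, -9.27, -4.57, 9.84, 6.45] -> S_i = Random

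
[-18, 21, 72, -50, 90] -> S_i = Random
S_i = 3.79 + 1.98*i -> [3.79, 5.77, 7.75, 9.73, 11.71]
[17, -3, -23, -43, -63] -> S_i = 17 + -20*i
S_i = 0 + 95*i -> [0, 95, 190, 285, 380]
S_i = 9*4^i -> [9, 36, 144, 576, 2304]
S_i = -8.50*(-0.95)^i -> [-8.5, 8.07, -7.67, 7.29, -6.92]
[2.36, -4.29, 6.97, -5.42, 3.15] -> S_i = Random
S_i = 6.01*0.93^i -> [6.01, 5.59, 5.2, 4.83, 4.5]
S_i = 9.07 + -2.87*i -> [9.07, 6.2, 3.33, 0.46, -2.41]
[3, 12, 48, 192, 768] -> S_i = 3*4^i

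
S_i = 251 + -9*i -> [251, 242, 233, 224, 215]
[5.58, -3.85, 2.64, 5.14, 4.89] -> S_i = Random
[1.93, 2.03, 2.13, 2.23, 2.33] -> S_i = 1.93 + 0.10*i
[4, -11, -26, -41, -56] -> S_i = 4 + -15*i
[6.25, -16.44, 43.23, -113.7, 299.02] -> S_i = 6.25*(-2.63)^i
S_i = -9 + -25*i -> [-9, -34, -59, -84, -109]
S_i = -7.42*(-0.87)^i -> [-7.42, 6.46, -5.62, 4.89, -4.25]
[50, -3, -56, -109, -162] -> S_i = 50 + -53*i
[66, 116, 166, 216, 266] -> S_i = 66 + 50*i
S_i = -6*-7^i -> [-6, 42, -294, 2058, -14406]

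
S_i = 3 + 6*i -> [3, 9, 15, 21, 27]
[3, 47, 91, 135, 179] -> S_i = 3 + 44*i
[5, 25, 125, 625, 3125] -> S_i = 5*5^i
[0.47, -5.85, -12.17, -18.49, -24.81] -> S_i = 0.47 + -6.32*i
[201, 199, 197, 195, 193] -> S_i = 201 + -2*i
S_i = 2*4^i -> [2, 8, 32, 128, 512]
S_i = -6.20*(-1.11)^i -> [-6.2, 6.88, -7.64, 8.48, -9.41]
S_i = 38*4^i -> [38, 152, 608, 2432, 9728]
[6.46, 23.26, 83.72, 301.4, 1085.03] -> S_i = 6.46*3.60^i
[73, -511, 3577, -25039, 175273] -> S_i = 73*-7^i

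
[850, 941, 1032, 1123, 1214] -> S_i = 850 + 91*i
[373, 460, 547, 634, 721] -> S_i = 373 + 87*i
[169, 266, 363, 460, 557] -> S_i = 169 + 97*i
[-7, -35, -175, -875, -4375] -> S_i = -7*5^i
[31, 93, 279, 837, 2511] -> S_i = 31*3^i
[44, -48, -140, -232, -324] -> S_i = 44 + -92*i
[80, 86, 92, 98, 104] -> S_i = 80 + 6*i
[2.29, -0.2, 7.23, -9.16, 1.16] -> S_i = Random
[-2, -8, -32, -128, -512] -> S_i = -2*4^i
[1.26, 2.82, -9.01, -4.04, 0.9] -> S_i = Random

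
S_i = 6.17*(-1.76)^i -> [6.17, -10.86, 19.11, -33.64, 59.2]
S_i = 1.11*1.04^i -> [1.11, 1.15, 1.2, 1.25, 1.3]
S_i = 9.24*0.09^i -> [9.24, 0.83, 0.07, 0.01, 0.0]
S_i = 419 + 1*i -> [419, 420, 421, 422, 423]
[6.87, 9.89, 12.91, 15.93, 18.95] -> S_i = 6.87 + 3.02*i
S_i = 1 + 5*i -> [1, 6, 11, 16, 21]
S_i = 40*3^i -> [40, 120, 360, 1080, 3240]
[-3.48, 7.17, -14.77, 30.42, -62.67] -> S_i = -3.48*(-2.06)^i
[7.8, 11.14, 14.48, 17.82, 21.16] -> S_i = 7.80 + 3.34*i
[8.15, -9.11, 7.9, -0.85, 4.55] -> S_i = Random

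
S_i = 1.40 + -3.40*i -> [1.4, -2.0, -5.4, -8.8, -12.2]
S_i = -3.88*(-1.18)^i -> [-3.88, 4.58, -5.4, 6.37, -7.52]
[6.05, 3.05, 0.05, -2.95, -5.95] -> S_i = 6.05 + -3.00*i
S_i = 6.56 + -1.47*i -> [6.56, 5.09, 3.62, 2.15, 0.68]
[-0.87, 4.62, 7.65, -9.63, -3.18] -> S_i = Random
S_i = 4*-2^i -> [4, -8, 16, -32, 64]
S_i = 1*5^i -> [1, 5, 25, 125, 625]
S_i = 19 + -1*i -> [19, 18, 17, 16, 15]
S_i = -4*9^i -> [-4, -36, -324, -2916, -26244]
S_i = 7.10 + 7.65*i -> [7.1, 14.75, 22.4, 30.05, 37.7]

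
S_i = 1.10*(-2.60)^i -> [1.1, -2.86, 7.44, -19.33, 50.27]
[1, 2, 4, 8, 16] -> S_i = 1*2^i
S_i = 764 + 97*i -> [764, 861, 958, 1055, 1152]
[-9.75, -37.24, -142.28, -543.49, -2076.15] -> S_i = -9.75*3.82^i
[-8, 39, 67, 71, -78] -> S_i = Random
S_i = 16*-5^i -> [16, -80, 400, -2000, 10000]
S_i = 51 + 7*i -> [51, 58, 65, 72, 79]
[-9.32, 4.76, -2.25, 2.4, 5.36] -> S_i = Random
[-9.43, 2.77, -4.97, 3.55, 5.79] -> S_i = Random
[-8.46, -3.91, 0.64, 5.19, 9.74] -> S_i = -8.46 + 4.55*i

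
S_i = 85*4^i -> [85, 340, 1360, 5440, 21760]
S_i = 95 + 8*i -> [95, 103, 111, 119, 127]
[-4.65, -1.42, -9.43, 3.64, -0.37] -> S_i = Random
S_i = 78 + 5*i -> [78, 83, 88, 93, 98]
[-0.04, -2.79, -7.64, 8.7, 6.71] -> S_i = Random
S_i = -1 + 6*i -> [-1, 5, 11, 17, 23]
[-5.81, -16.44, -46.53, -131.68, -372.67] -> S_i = -5.81*2.83^i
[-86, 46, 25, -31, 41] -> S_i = Random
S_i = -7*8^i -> [-7, -56, -448, -3584, -28672]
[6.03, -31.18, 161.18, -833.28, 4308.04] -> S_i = 6.03*(-5.17)^i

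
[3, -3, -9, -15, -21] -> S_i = 3 + -6*i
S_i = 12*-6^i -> [12, -72, 432, -2592, 15552]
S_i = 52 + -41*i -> [52, 11, -30, -71, -112]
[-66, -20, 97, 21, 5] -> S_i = Random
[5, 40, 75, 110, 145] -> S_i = 5 + 35*i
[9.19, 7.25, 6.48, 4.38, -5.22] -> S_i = Random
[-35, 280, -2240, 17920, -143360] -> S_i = -35*-8^i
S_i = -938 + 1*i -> [-938, -937, -936, -935, -934]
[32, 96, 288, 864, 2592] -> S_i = 32*3^i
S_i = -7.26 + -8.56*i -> [-7.26, -15.82, -24.38, -32.94, -41.5]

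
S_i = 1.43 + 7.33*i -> [1.43, 8.76, 16.09, 23.42, 30.75]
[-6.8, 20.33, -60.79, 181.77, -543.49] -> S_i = -6.80*(-2.99)^i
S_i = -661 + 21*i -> [-661, -640, -619, -598, -577]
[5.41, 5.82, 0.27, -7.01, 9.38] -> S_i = Random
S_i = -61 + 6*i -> [-61, -55, -49, -43, -37]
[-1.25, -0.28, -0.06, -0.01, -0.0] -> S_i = -1.25*0.22^i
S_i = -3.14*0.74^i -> [-3.14, -2.32, -1.72, -1.27, -0.94]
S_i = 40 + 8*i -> [40, 48, 56, 64, 72]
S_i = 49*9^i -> [49, 441, 3969, 35721, 321489]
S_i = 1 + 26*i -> [1, 27, 53, 79, 105]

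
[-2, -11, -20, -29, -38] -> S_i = -2 + -9*i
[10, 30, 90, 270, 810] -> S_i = 10*3^i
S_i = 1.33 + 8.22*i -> [1.33, 9.55, 17.77, 25.99, 34.21]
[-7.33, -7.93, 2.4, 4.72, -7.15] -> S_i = Random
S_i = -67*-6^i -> [-67, 402, -2412, 14472, -86832]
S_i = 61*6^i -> [61, 366, 2196, 13176, 79056]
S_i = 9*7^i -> [9, 63, 441, 3087, 21609]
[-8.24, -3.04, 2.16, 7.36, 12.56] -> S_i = -8.24 + 5.20*i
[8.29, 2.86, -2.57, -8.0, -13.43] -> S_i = 8.29 + -5.43*i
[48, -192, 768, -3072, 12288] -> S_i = 48*-4^i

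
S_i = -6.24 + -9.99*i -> [-6.24, -16.23, -26.22, -36.21, -46.2]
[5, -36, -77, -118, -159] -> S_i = 5 + -41*i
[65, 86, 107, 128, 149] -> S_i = 65 + 21*i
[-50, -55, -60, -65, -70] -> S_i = -50 + -5*i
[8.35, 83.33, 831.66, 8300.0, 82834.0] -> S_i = 8.35*9.98^i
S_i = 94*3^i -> [94, 282, 846, 2538, 7614]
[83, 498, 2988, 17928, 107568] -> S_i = 83*6^i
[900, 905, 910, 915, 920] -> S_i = 900 + 5*i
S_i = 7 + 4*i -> [7, 11, 15, 19, 23]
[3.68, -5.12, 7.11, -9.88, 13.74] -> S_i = 3.68*(-1.39)^i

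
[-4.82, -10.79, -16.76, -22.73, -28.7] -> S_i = -4.82 + -5.97*i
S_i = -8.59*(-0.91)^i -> [-8.59, 7.82, -7.11, 6.47, -5.89]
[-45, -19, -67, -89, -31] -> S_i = Random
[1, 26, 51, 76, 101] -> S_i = 1 + 25*i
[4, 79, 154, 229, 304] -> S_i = 4 + 75*i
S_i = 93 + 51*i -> [93, 144, 195, 246, 297]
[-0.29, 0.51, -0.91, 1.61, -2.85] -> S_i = -0.29*(-1.77)^i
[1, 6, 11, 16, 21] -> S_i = 1 + 5*i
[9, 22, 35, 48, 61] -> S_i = 9 + 13*i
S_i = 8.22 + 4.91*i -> [8.22, 13.13, 18.04, 22.95, 27.86]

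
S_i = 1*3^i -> [1, 3, 9, 27, 81]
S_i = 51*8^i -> [51, 408, 3264, 26112, 208896]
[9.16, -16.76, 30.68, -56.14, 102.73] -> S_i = 9.16*(-1.83)^i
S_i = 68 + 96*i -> [68, 164, 260, 356, 452]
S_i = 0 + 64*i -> [0, 64, 128, 192, 256]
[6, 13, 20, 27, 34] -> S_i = 6 + 7*i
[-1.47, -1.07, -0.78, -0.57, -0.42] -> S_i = -1.47*0.73^i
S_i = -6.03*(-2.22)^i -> [-6.03, 13.39, -29.72, 65.97, -146.46]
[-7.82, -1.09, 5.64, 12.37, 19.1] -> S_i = -7.82 + 6.73*i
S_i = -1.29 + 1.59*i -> [-1.29, 0.3, 1.89, 3.48, 5.07]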